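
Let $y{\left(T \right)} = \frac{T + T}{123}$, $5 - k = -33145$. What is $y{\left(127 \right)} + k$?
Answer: $\frac{4077704}{123} \approx 33152.0$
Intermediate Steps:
$k = 33150$ ($k = 5 - -33145 = 5 + 33145 = 33150$)
$y{\left(T \right)} = \frac{2 T}{123}$ ($y{\left(T \right)} = 2 T \frac{1}{123} = \frac{2 T}{123}$)
$y{\left(127 \right)} + k = \frac{2}{123} \cdot 127 + 33150 = \frac{254}{123} + 33150 = \frac{4077704}{123}$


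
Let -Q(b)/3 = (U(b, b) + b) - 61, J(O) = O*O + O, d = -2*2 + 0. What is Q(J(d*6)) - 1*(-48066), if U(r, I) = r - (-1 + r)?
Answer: 46590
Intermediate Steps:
d = -4 (d = -4 + 0 = -4)
J(O) = O + O² (J(O) = O² + O = O + O²)
U(r, I) = 1 (U(r, I) = r + (1 - r) = 1)
Q(b) = 180 - 3*b (Q(b) = -3*((1 + b) - 61) = -3*(-60 + b) = 180 - 3*b)
Q(J(d*6)) - 1*(-48066) = (180 - 3*(-4*6)*(1 - 4*6)) - 1*(-48066) = (180 - (-72)*(1 - 24)) + 48066 = (180 - (-72)*(-23)) + 48066 = (180 - 3*552) + 48066 = (180 - 1656) + 48066 = -1476 + 48066 = 46590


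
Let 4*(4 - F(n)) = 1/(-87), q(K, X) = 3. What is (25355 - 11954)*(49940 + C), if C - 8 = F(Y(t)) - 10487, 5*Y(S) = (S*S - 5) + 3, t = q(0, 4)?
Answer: 61348978407/116 ≈ 5.2887e+8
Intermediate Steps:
t = 3
Y(S) = -⅖ + S²/5 (Y(S) = ((S*S - 5) + 3)/5 = ((S² - 5) + 3)/5 = ((-5 + S²) + 3)/5 = (-2 + S²)/5 = -⅖ + S²/5)
F(n) = 1393/348 (F(n) = 4 - ¼/(-87) = 4 - ¼*(-1/87) = 4 + 1/348 = 1393/348)
C = -3645299/348 (C = 8 + (1393/348 - 10487) = 8 - 3648083/348 = -3645299/348 ≈ -10475.)
(25355 - 11954)*(49940 + C) = (25355 - 11954)*(49940 - 3645299/348) = 13401*(13733821/348) = 61348978407/116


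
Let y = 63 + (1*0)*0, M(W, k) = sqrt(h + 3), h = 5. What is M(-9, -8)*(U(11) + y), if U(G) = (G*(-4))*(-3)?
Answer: 390*sqrt(2) ≈ 551.54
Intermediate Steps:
U(G) = 12*G (U(G) = -4*G*(-3) = 12*G)
M(W, k) = 2*sqrt(2) (M(W, k) = sqrt(5 + 3) = sqrt(8) = 2*sqrt(2))
y = 63 (y = 63 + 0*0 = 63 + 0 = 63)
M(-9, -8)*(U(11) + y) = (2*sqrt(2))*(12*11 + 63) = (2*sqrt(2))*(132 + 63) = (2*sqrt(2))*195 = 390*sqrt(2)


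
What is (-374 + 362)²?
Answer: 144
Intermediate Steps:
(-374 + 362)² = (-12)² = 144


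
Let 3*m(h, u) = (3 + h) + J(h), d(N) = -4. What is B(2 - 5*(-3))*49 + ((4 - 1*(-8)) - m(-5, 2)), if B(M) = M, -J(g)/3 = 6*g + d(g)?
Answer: 2435/3 ≈ 811.67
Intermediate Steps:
J(g) = 12 - 18*g (J(g) = -3*(6*g - 4) = -3*(-4 + 6*g) = 12 - 18*g)
m(h, u) = 5 - 17*h/3 (m(h, u) = ((3 + h) + (12 - 18*h))/3 = (15 - 17*h)/3 = 5 - 17*h/3)
B(2 - 5*(-3))*49 + ((4 - 1*(-8)) - m(-5, 2)) = (2 - 5*(-3))*49 + ((4 - 1*(-8)) - (5 - 17/3*(-5))) = (2 - 1*(-15))*49 + ((4 + 8) - (5 + 85/3)) = (2 + 15)*49 + (12 - 1*100/3) = 17*49 + (12 - 100/3) = 833 - 64/3 = 2435/3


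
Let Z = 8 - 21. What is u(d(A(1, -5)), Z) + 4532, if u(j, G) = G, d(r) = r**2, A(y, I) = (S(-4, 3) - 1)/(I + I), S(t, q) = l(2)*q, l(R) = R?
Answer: 4519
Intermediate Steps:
S(t, q) = 2*q
A(y, I) = 5/(2*I) (A(y, I) = (2*3 - 1)/(I + I) = (6 - 1)/((2*I)) = 5*(1/(2*I)) = 5/(2*I))
Z = -13
u(d(A(1, -5)), Z) + 4532 = -13 + 4532 = 4519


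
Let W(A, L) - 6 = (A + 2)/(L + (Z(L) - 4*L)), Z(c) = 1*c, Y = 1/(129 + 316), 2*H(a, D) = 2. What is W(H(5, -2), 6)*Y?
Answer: 23/1780 ≈ 0.012921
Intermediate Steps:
H(a, D) = 1 (H(a, D) = (½)*2 = 1)
Y = 1/445 ≈ 0.0022472
Z(c) = c
W(A, L) = 6 - (2 + A)/(2*L) (W(A, L) = 6 + (A + 2)/(L + (L - 4*L)) = 6 + (2 + A)/(L - 3*L) = 6 + (2 + A)/((-2*L)) = 6 + (2 + A)*(-1/(2*L)) = 6 - (2 + A)/(2*L))
W(H(5, -2), 6)*Y = ((½)*(-2 - 1*1 + 12*6)/6)*(1/445) = ((½)*(⅙)*(-2 - 1 + 72))*(1/445) = ((½)*(⅙)*69)*(1/445) = (23/4)*(1/445) = 23/1780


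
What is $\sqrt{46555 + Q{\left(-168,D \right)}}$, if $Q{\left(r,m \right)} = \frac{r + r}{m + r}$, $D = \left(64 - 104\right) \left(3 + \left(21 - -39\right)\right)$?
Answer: $\frac{\sqrt{744882}}{4} \approx 215.77$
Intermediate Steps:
$D = -2520$ ($D = - 40 \left(3 + \left(21 + 39\right)\right) = - 40 \left(3 + 60\right) = \left(-40\right) 63 = -2520$)
$Q{\left(r,m \right)} = \frac{2 r}{m + r}$
$\sqrt{46555 + Q{\left(-168,D \right)}} = \sqrt{46555 + 2 \left(-168\right) \frac{1}{-2520 - 168}} = \sqrt{46555 + 2 \left(-168\right) \frac{1}{-2688}} = \sqrt{46555 + 2 \left(-168\right) \left(- \frac{1}{2688}\right)} = \sqrt{46555 + \frac{1}{8}} = \sqrt{\frac{372441}{8}} = \frac{\sqrt{744882}}{4}$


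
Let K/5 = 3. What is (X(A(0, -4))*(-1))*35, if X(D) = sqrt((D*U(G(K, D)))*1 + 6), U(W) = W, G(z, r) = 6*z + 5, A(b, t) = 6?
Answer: -840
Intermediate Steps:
K = 15 (K = 5*3 = 15)
G(z, r) = 5 + 6*z
X(D) = sqrt(6 + 95*D) (X(D) = sqrt((D*(5 + 6*15))*1 + 6) = sqrt((D*(5 + 90))*1 + 6) = sqrt((D*95)*1 + 6) = sqrt((95*D)*1 + 6) = sqrt(95*D + 6) = sqrt(6 + 95*D))
(X(A(0, -4))*(-1))*35 = (sqrt(6 + 95*6)*(-1))*35 = (sqrt(6 + 570)*(-1))*35 = (sqrt(576)*(-1))*35 = (24*(-1))*35 = -24*35 = -840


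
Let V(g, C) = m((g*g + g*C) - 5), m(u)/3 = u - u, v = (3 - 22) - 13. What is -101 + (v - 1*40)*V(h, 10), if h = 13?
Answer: -101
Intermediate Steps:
v = -32 (v = -19 - 13 = -32)
m(u) = 0 (m(u) = 3*(u - u) = 3*0 = 0)
V(g, C) = 0
-101 + (v - 1*40)*V(h, 10) = -101 + (-32 - 1*40)*0 = -101 + (-32 - 40)*0 = -101 - 72*0 = -101 + 0 = -101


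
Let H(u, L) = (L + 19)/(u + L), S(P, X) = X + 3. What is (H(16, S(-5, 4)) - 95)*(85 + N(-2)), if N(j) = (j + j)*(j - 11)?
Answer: -295783/23 ≈ -12860.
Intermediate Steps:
S(P, X) = 3 + X
H(u, L) = (19 + L)/(L + u)
N(j) = 2*j*(-11 + j) (N(j) = (2*j)*(-11 + j) = 2*j*(-11 + j))
(H(16, S(-5, 4)) - 95)*(85 + N(-2)) = ((19 + (3 + 4))/((3 + 4) + 16) - 95)*(85 + 2*(-2)*(-11 - 2)) = ((19 + 7)/(7 + 16) - 95)*(85 + 2*(-2)*(-13)) = (26/23 - 95)*(85 + 52) = ((1/23)*26 - 95)*137 = (26/23 - 95)*137 = -2159/23*137 = -295783/23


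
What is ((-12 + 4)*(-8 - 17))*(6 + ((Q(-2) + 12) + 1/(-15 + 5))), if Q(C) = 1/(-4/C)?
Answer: 3680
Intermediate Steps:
Q(C) = -C/4
((-12 + 4)*(-8 - 17))*(6 + ((Q(-2) + 12) + 1/(-15 + 5))) = ((-12 + 4)*(-8 - 17))*(6 + ((-¼*(-2) + 12) + 1/(-15 + 5))) = (-8*(-25))*(6 + ((½ + 12) + 1/(-10))) = 200*(6 + (25/2 - ⅒)) = 200*(6 + 62/5) = 200*(92/5) = 3680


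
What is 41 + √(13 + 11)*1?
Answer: 41 + 2*√6 ≈ 45.899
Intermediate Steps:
41 + √(13 + 11)*1 = 41 + √24*1 = 41 + (2*√6)*1 = 41 + 2*√6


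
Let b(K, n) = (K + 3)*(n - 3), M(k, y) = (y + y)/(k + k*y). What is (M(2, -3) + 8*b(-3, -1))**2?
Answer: 9/4 ≈ 2.2500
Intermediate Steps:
M(k, y) = 2*y/(k + k*y) (M(k, y) = (2*y)/(k + k*y) = 2*y/(k + k*y))
b(K, n) = (-3 + n)*(3 + K) (b(K, n) = (3 + K)*(-3 + n) = (-3 + n)*(3 + K))
(M(2, -3) + 8*b(-3, -1))**2 = (2*(-3)/(2*(1 - 3)) + 8*(-9 - 3*(-3) + 3*(-1) - 3*(-1)))**2 = (2*(-3)*(1/2)/(-2) + 8*(-9 + 9 - 3 + 3))**2 = (2*(-3)*(1/2)*(-1/2) + 8*0)**2 = (3/2 + 0)**2 = (3/2)**2 = 9/4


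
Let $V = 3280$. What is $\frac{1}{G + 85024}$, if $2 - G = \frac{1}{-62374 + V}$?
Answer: $\frac{59094}{5024526445} \approx 1.1761 \cdot 10^{-5}$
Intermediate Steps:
$G = \frac{118189}{59094}$ ($G = 2 - \frac{1}{-62374 + 3280} = 2 - \frac{1}{-59094} = 2 - - \frac{1}{59094} = 2 + \frac{1}{59094} = \frac{118189}{59094} \approx 2.0$)
$\frac{1}{G + 85024} = \frac{1}{\frac{118189}{59094} + 85024} = \frac{1}{\frac{5024526445}{59094}} = \frac{59094}{5024526445}$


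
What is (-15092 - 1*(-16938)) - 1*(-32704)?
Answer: 34550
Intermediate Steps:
(-15092 - 1*(-16938)) - 1*(-32704) = (-15092 + 16938) + 32704 = 1846 + 32704 = 34550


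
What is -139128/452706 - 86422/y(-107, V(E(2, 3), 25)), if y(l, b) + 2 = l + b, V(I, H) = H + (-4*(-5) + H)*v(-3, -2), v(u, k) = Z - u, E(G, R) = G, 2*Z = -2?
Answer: -3260382725/226353 ≈ -14404.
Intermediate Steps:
Z = -1 (Z = (½)*(-2) = -1)
v(u, k) = -1 - u
V(I, H) = 40 + 3*H (V(I, H) = H + (-4*(-5) + H)*(-1 - 1*(-3)) = H + (20 + H)*(-1 + 3) = H + (20 + H)*2 = H + (40 + 2*H) = 40 + 3*H)
y(l, b) = -2 + b + l (y(l, b) = -2 + (l + b) = -2 + (b + l) = -2 + b + l)
-139128/452706 - 86422/y(-107, V(E(2, 3), 25)) = -139128/452706 - 86422/(-2 + (40 + 3*25) - 107) = -139128*1/452706 - 86422/(-2 + (40 + 75) - 107) = -23188/75451 - 86422/(-2 + 115 - 107) = -23188/75451 - 86422/6 = -23188/75451 - 86422*⅙ = -23188/75451 - 43211/3 = -3260382725/226353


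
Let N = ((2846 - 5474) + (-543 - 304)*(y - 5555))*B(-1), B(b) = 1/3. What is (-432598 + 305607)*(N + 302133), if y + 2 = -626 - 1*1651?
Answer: -957406610479/3 ≈ -3.1914e+11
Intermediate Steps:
y = -2279 (y = -2 + (-626 - 1*1651) = -2 + (-626 - 1651) = -2 - 2277 = -2279)
B(b) = 1/3
N = 6632770/3 (N = ((2846 - 5474) + (-543 - 304)*(-2279 - 5555))*(1/3) = (-2628 - 847*(-7834))*(1/3) = (-2628 + 6635398)*(1/3) = 6632770*(1/3) = 6632770/3 ≈ 2.2109e+6)
(-432598 + 305607)*(N + 302133) = (-432598 + 305607)*(6632770/3 + 302133) = -126991*7539169/3 = -957406610479/3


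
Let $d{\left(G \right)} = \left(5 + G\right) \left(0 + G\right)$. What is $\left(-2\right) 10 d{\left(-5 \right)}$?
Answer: $0$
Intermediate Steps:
$d{\left(G \right)} = G \left(5 + G\right)$ ($d{\left(G \right)} = \left(5 + G\right) G = G \left(5 + G\right)$)
$\left(-2\right) 10 d{\left(-5 \right)} = \left(-2\right) 10 \left(- 5 \left(5 - 5\right)\right) = - 20 \left(\left(-5\right) 0\right) = \left(-20\right) 0 = 0$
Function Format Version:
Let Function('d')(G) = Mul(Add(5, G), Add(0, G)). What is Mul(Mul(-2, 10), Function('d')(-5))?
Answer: 0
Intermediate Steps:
Function('d')(G) = Mul(G, Add(5, G)) (Function('d')(G) = Mul(Add(5, G), G) = Mul(G, Add(5, G)))
Mul(Mul(-2, 10), Function('d')(-5)) = Mul(Mul(-2, 10), Mul(-5, Add(5, -5))) = Mul(-20, Mul(-5, 0)) = Mul(-20, 0) = 0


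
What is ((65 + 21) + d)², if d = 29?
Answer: 13225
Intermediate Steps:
((65 + 21) + d)² = ((65 + 21) + 29)² = (86 + 29)² = 115² = 13225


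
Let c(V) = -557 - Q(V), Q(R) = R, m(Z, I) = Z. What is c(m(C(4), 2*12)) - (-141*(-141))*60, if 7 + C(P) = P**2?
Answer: -1193426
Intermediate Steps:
C(P) = -7 + P**2
c(V) = -557 - V
c(m(C(4), 2*12)) - (-141*(-141))*60 = (-557 - (-7 + 4**2)) - (-141*(-141))*60 = (-557 - (-7 + 16)) - 19881*60 = (-557 - 1*9) - 1*1192860 = (-557 - 9) - 1192860 = -566 - 1192860 = -1193426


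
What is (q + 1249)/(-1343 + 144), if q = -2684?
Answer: 1435/1199 ≈ 1.1968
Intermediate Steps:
(q + 1249)/(-1343 + 144) = (-2684 + 1249)/(-1343 + 144) = -1435/(-1199) = -1435*(-1/1199) = 1435/1199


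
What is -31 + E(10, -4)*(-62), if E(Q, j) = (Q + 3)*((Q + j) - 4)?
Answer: -1643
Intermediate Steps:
E(Q, j) = (3 + Q)*(-4 + Q + j)
-31 + E(10, -4)*(-62) = -31 + (-12 + 10² - 1*10 + 3*(-4) + 10*(-4))*(-62) = -31 + (-12 + 100 - 10 - 12 - 40)*(-62) = -31 + 26*(-62) = -31 - 1612 = -1643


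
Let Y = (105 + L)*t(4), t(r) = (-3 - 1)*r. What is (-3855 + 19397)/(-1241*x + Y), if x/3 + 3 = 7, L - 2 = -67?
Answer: -7771/7766 ≈ -1.0006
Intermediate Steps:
L = -65 (L = 2 - 67 = -65)
x = 12 (x = -9 + 3*7 = -9 + 21 = 12)
t(r) = -4*r
Y = -640 (Y = (105 - 65)*(-4*4) = 40*(-16) = -640)
(-3855 + 19397)/(-1241*x + Y) = (-3855 + 19397)/(-1241*12 - 640) = 15542/(-14892 - 640) = 15542/(-15532) = 15542*(-1/15532) = -7771/7766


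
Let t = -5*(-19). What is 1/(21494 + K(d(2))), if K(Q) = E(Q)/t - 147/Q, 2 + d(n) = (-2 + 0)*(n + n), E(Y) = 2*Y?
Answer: 190/4086613 ≈ 4.6493e-5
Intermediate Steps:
d(n) = -2 - 4*n (d(n) = -2 + (-2 + 0)*(n + n) = -2 - 4*n)
t = 95
K(Q) = -147/Q + 2*Q/95 (K(Q) = (2*Q)/95 - 147/Q = (2*Q)*(1/95) - 147/Q = 2*Q/95 - 147/Q = -147/Q + 2*Q/95)
1/(21494 + K(d(2))) = 1/(21494 + (-147/(-2 - 4*2) + 2*(-2 - 4*2)/95)) = 1/(21494 + (-147/(-2 - 8) + 2*(-2 - 8)/95)) = 1/(21494 + (-147/(-10) + (2/95)*(-10))) = 1/(21494 + (-147*(-⅒) - 4/19)) = 1/(21494 + (147/10 - 4/19)) = 1/(21494 + 2753/190) = 1/(4086613/190) = 190/4086613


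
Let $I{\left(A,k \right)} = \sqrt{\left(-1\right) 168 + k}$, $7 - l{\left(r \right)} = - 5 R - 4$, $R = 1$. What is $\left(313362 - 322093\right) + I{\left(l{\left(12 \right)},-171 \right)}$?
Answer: $-8731 + i \sqrt{339} \approx -8731.0 + 18.412 i$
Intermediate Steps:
$l{\left(r \right)} = 16$ ($l{\left(r \right)} = 7 - \left(\left(-5\right) 1 - 4\right) = 7 - \left(-5 - 4\right) = 7 - -9 = 7 + 9 = 16$)
$I{\left(A,k \right)} = \sqrt{-168 + k}$
$\left(313362 - 322093\right) + I{\left(l{\left(12 \right)},-171 \right)} = \left(313362 - 322093\right) + \sqrt{-168 - 171} = -8731 + \sqrt{-339} = -8731 + i \sqrt{339}$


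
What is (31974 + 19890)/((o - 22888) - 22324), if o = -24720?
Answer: -12966/17483 ≈ -0.74163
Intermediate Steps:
(31974 + 19890)/((o - 22888) - 22324) = (31974 + 19890)/((-24720 - 22888) - 22324) = 51864/(-47608 - 22324) = 51864/(-69932) = 51864*(-1/69932) = -12966/17483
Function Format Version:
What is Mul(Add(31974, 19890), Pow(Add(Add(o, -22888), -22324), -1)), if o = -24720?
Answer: Rational(-12966, 17483) ≈ -0.74163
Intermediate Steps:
Mul(Add(31974, 19890), Pow(Add(Add(o, -22888), -22324), -1)) = Mul(Add(31974, 19890), Pow(Add(Add(-24720, -22888), -22324), -1)) = Mul(51864, Pow(Add(-47608, -22324), -1)) = Mul(51864, Pow(-69932, -1)) = Mul(51864, Rational(-1, 69932)) = Rational(-12966, 17483)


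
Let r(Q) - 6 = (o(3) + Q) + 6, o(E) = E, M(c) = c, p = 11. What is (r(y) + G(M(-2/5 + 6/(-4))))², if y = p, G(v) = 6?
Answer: 1024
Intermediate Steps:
y = 11
r(Q) = 15 + Q (r(Q) = 6 + ((3 + Q) + 6) = 6 + (9 + Q) = 15 + Q)
(r(y) + G(M(-2/5 + 6/(-4))))² = ((15 + 11) + 6)² = (26 + 6)² = 32² = 1024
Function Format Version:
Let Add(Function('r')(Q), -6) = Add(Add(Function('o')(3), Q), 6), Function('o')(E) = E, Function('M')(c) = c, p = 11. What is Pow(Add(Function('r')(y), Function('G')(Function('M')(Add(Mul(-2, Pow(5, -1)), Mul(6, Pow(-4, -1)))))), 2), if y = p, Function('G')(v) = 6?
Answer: 1024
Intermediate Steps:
y = 11
Function('r')(Q) = Add(15, Q) (Function('r')(Q) = Add(6, Add(Add(3, Q), 6)) = Add(6, Add(9, Q)) = Add(15, Q))
Pow(Add(Function('r')(y), Function('G')(Function('M')(Add(Mul(-2, Pow(5, -1)), Mul(6, Pow(-4, -1)))))), 2) = Pow(Add(Add(15, 11), 6), 2) = Pow(Add(26, 6), 2) = Pow(32, 2) = 1024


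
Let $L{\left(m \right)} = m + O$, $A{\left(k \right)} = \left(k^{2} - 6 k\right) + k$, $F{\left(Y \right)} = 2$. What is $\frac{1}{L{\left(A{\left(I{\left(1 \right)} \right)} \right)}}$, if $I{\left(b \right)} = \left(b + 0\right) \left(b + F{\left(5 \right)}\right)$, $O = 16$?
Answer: $\frac{1}{10} \approx 0.1$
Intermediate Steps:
$I{\left(b \right)} = b \left(2 + b\right)$ ($I{\left(b \right)} = \left(b + 0\right) \left(b + 2\right) = b \left(2 + b\right)$)
$A{\left(k \right)} = k^{2} - 5 k$
$L{\left(m \right)} = 16 + m$ ($L{\left(m \right)} = m + 16 = 16 + m$)
$\frac{1}{L{\left(A{\left(I{\left(1 \right)} \right)} \right)}} = \frac{1}{16 + 1 \left(2 + 1\right) \left(-5 + 1 \left(2 + 1\right)\right)} = \frac{1}{16 + 1 \cdot 3 \left(-5 + 1 \cdot 3\right)} = \frac{1}{16 + 3 \left(-5 + 3\right)} = \frac{1}{16 + 3 \left(-2\right)} = \frac{1}{16 - 6} = \frac{1}{10}$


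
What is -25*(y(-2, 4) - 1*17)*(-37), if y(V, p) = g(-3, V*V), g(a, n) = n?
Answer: -12025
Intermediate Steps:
y(V, p) = V**2 (y(V, p) = V*V = V**2)
-25*(y(-2, 4) - 1*17)*(-37) = -25*((-2)**2 - 1*17)*(-37) = -25*(4 - 17)*(-37) = -25*(-13)*(-37) = 325*(-37) = -12025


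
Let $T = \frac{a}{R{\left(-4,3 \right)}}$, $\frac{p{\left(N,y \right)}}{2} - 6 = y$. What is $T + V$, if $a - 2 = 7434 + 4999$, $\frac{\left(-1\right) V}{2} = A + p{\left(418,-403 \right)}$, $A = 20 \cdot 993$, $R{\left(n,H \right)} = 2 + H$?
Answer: $-35645$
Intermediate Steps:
$A = 19860$
$p{\left(N,y \right)} = 12 + 2 y$
$V = -38132$ ($V = - 2 \left(19860 + \left(12 + 2 \left(-403\right)\right)\right) = - 2 \left(19860 + \left(12 - 806\right)\right) = - 2 \left(19860 - 794\right) = \left(-2\right) 19066 = -38132$)
$a = 12435$ ($a = 2 + \left(7434 + 4999\right) = 2 + 12433 = 12435$)
$T = 2487$ ($T = \frac{1}{2 + 3} \cdot 12435 = \frac{1}{5} \cdot 12435 = 2487$)
$T + V = 2487 - 38132 = -35645$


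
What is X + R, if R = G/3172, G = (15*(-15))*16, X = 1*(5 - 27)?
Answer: -18346/793 ≈ -23.135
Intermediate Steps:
X = -22 (X = 1*(-22) = -22)
G = -3600 (G = -225*16 = -3600)
R = -900/793 (R = -3600/3172 = -3600*1/3172 = -900/793 ≈ -1.1349)
X + R = -22 - 900/793 = -18346/793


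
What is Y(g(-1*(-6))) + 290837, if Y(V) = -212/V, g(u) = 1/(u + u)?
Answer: 288293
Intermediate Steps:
g(u) = 1/(2*u)
Y(g(-1*(-6))) + 290837 = -212/(1/(2*((-1*(-6))))) + 290837 = -212/((1/2)/6) + 290837 = -212/((1/2)*(1/6)) + 290837 = -212/1/12 + 290837 = -212*12 + 290837 = -2544 + 290837 = 288293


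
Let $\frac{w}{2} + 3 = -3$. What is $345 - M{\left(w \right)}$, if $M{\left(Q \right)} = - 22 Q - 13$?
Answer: $94$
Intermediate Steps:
$w = -12$ ($w = -6 + 2 \left(-3\right) = -6 - 6 = -12$)
$M{\left(Q \right)} = -13 - 22 Q$
$345 - M{\left(w \right)} = 345 - \left(-13 - -264\right) = 345 - \left(-13 + 264\right) = 345 - 251 = 94$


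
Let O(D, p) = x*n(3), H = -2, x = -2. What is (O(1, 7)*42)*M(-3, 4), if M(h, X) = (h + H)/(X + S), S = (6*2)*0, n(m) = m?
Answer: 315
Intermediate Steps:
S = 0 (S = 12*0 = 0)
O(D, p) = -6 (O(D, p) = -2*3 = -6)
M(h, X) = (-2 + h)/X (M(h, X) = (h - 2)/(X + 0) = (-2 + h)/X)
(O(1, 7)*42)*M(-3, 4) = (-6*42)*((-2 - 3)/4) = -63*(-5) = -252*(-5/4) = 315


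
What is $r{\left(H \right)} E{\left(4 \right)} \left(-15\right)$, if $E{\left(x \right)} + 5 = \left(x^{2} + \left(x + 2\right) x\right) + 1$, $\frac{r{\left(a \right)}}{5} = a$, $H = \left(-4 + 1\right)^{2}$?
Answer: $-24300$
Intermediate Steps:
$H = 9$ ($H = \left(-3\right)^{2} = 9$)
$r{\left(a \right)} = 5 a$
$E{\left(x \right)} = -4 + x^{2} + x \left(2 + x\right)$ ($E{\left(x \right)} = -5 + \left(\left(x^{2} + \left(x + 2\right) x\right) + 1\right) = -5 + \left(\left(x^{2} + \left(2 + x\right) x\right) + 1\right) = -5 + \left(\left(x^{2} + x \left(2 + x\right)\right) + 1\right) = -5 + \left(1 + x^{2} + x \left(2 + x\right)\right) = -4 + x^{2} + x \left(2 + x\right)$)
$r{\left(H \right)} E{\left(4 \right)} \left(-15\right) = 5 \cdot 9 \left(-4 + 2 \cdot 4 + 2 \cdot 4^{2}\right) \left(-15\right) = 45 \left(-4 + 8 + 2 \cdot 16\right) \left(-15\right) = 45 \left(-4 + 8 + 32\right) \left(-15\right) = 45 \cdot 36 \left(-15\right) = 1620 \left(-15\right) = -24300$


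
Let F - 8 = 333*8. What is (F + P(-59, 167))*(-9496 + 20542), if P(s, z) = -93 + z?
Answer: 30332316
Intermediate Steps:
F = 2672 (F = 8 + 333*8 = 8 + 2664 = 2672)
(F + P(-59, 167))*(-9496 + 20542) = (2672 + (-93 + 167))*(-9496 + 20542) = (2672 + 74)*11046 = 2746*11046 = 30332316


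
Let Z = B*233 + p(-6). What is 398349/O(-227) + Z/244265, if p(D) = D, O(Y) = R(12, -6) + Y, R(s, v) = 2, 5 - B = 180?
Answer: -2162486538/1221325 ≈ -1770.6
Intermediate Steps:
B = -175 (B = 5 - 1*180 = 5 - 180 = -175)
O(Y) = 2 + Y
Z = -40781 (Z = -175*233 - 6 = -40775 - 6 = -40781)
398349/O(-227) + Z/244265 = 398349/(2 - 227) - 40781/244265 = 398349/(-225) - 40781*1/244265 = 398349*(-1/225) - 40781/244265 = -44261/25 - 40781/244265 = -2162486538/1221325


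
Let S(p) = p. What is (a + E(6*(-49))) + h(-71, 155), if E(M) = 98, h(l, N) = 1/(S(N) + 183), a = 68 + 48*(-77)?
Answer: -1193139/338 ≈ -3530.0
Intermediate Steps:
a = -3628 (a = 68 - 3696 = -3628)
h(l, N) = 1/(183 + N) (h(l, N) = 1/(N + 183) = 1/(183 + N))
(a + E(6*(-49))) + h(-71, 155) = (-3628 + 98) + 1/(183 + 155) = -3530 + 1/338 = -1193139/338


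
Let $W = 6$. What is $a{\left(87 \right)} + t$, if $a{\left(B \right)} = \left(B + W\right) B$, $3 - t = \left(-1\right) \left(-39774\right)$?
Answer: $-31680$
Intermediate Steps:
$t = -39771$ ($t = 3 - \left(-1\right) \left(-39774\right) = 3 - 39774 = -39771$)
$a{\left(B \right)} = B \left(6 + B\right)$ ($a{\left(B \right)} = \left(B + 6\right) B = \left(6 + B\right) B = B \left(6 + B\right)$)
$a{\left(87 \right)} + t = 87 \left(6 + 87\right) - 39771 = 87 \cdot 93 - 39771 = 8091 - 39771 = -31680$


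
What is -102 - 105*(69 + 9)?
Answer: -8292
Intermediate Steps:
-102 - 105*(69 + 9) = -102 - 105*78 = -102 - 8190 = -8292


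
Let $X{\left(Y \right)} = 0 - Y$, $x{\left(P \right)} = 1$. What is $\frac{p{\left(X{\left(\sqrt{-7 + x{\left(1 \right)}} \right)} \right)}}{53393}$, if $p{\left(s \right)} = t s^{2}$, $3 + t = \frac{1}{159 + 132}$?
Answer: $\frac{1744}{5179121} \approx 0.00033674$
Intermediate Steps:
$X{\left(Y \right)} = - Y$
$t = - \frac{872}{291}$ ($t = -3 + \frac{1}{159 + 132} = -3 + \frac{1}{291} = - \frac{872}{291} \approx -2.9966$)
$p{\left(s \right)} = - \frac{872 s^{2}}{291}$
$\frac{p{\left(X{\left(\sqrt{-7 + x{\left(1 \right)}} \right)} \right)}}{53393} = \frac{\left(- \frac{872}{291}\right) \left(- \sqrt{-7 + 1}\right)^{2}}{53393} = - \frac{872 \left(- \sqrt{-6}\right)^{2}}{291} \cdot \frac{1}{53393} = - \frac{872 \left(- i \sqrt{6}\right)^{2}}{291} \cdot \frac{1}{53393} = \left(- \frac{872}{291}\right) \left(-6\right) \frac{1}{53393} = \frac{1744}{97} \cdot \frac{1}{53393} = \frac{1744}{5179121}$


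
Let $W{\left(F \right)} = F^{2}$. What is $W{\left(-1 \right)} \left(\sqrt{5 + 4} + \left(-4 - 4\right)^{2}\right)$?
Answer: $67$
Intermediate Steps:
$W{\left(-1 \right)} \left(\sqrt{5 + 4} + \left(-4 - 4\right)^{2}\right) = \left(-1\right)^{2} \left(\sqrt{5 + 4} + \left(-4 - 4\right)^{2}\right) = 1 \left(\sqrt{9} + \left(-8\right)^{2}\right) = 1 \left(3 + 64\right) = 1 \cdot 67 = 67$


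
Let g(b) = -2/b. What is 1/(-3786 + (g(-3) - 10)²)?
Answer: -9/33290 ≈ -0.00027035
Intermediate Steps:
1/(-3786 + (g(-3) - 10)²) = 1/(-3786 + (-2/(-3) - 10)²) = 1/(-3786 + (-2*(-⅓) - 10)²) = 1/(-3786 + (⅔ - 10)²) = 1/(-3786 + (-28/3)²) = 1/(-3786 + 784/9) = 1/(-33290/9) = -9/33290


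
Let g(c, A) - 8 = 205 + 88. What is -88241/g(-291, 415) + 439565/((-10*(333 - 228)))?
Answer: -6427489/9030 ≈ -711.79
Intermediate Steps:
g(c, A) = 301 (g(c, A) = 8 + (205 + 88) = 8 + 293 = 301)
-88241/g(-291, 415) + 439565/((-10*(333 - 228))) = -88241/301 + 439565/((-10*(333 - 228))) = -88241*1/301 + 439565/((-10*105)) = -88241/301 + 439565/(-1050) = -88241/301 + 439565*(-1/1050) = -88241/301 - 12559/30 = -6427489/9030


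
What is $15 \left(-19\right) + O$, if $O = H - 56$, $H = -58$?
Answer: $-399$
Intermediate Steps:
$O = -114$ ($O = -58 - 56 = -114$)
$15 \left(-19\right) + O = 15 \left(-19\right) - 114 = -285 - 114 = -399$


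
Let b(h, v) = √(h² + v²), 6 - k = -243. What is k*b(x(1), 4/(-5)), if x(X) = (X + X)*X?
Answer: 498*√29/5 ≈ 536.36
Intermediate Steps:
k = 249 (k = 6 - 1*(-243) = 6 + 243 = 249)
x(X) = 2*X² (x(X) = (2*X)*X = 2*X²)
k*b(x(1), 4/(-5)) = 249*√((2*1²)² + (4/(-5))²) = 249*√((2*1)² + (4*(-⅕))²) = 249*√(2² + (-⅘)²) = 249*√(4 + 16/25) = 249*√(116/25) = 249*(2*√29/5) = 498*√29/5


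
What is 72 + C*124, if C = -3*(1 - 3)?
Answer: 816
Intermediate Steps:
C = 6 (C = -3*(-2) = 6)
72 + C*124 = 72 + 6*124 = 72 + 744 = 816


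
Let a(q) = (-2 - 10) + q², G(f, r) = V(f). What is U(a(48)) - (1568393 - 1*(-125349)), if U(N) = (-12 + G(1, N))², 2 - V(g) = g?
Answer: -1693621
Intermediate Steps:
V(g) = 2 - g
G(f, r) = 2 - f
a(q) = -12 + q²
U(N) = 121 (U(N) = (-12 + (2 - 1*1))² = (-12 + (2 - 1))² = (-12 + 1)² = (-11)² = 121)
U(a(48)) - (1568393 - 1*(-125349)) = 121 - (1568393 - 1*(-125349)) = 121 - (1568393 + 125349) = 121 - 1*1693742 = 121 - 1693742 = -1693621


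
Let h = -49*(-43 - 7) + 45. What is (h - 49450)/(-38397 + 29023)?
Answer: 46955/9374 ≈ 5.0091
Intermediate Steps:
h = 2495 (h = -49*(-50) + 45 = 2450 + 45 = 2495)
(h - 49450)/(-38397 + 29023) = (2495 - 49450)/(-38397 + 29023) = -46955/(-9374) = -46955*(-1/9374) = 46955/9374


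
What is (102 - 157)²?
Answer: 3025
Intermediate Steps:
(102 - 157)² = (-55)² = 3025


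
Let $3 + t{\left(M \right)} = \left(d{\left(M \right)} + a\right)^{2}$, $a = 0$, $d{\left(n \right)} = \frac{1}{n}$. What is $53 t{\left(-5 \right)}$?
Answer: $- \frac{3922}{25} \approx -156.88$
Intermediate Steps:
$t{\left(M \right)} = -3 + \frac{1}{M^{2}}$ ($t{\left(M \right)} = -3 + \left(\frac{1}{M} + 0\right)^{2} = -3 + \left(\frac{1}{M}\right)^{2} = -3 + \frac{1}{M^{2}}$)
$53 t{\left(-5 \right)} = 53 \left(-3 + \frac{1}{25}\right) = 53 \left(- \frac{74}{25}\right) = - \frac{3922}{25}$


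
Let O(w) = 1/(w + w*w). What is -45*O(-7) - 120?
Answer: -1695/14 ≈ -121.07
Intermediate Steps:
O(w) = 1/(w + w²)
-45*O(-7) - 120 = -45/((-7)*(1 - 7)) - 120 = -(-45)/(7*(-6)) - 120 = -(-45)*(-1)/(7*6) - 120 = -45*1/42 - 120 = -15/14 - 120 = -1695/14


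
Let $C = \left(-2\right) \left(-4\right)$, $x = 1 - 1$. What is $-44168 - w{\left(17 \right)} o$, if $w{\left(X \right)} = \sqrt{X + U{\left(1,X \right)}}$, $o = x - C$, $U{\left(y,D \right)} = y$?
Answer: $-44168 + 24 \sqrt{2} \approx -44134.0$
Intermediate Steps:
$x = 0$ ($x = 1 - 1 = 0$)
$C = 8$
$o = -8$ ($o = 0 - 8 = -8$)
$w{\left(X \right)} = \sqrt{1 + X}$ ($w{\left(X \right)} = \sqrt{X + 1} = \sqrt{1 + X}$)
$-44168 - w{\left(17 \right)} o = -44168 - \sqrt{1 + 17} \left(-8\right) = -44168 - \sqrt{18} \left(-8\right) = -44168 - 3 \sqrt{2} \left(-8\right) = -44168 - - 24 \sqrt{2} = -44168 + 24 \sqrt{2}$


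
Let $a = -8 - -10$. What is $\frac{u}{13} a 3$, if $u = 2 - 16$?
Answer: $- \frac{84}{13} \approx -6.4615$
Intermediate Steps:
$u = -14$ ($u = 2 - 16 = -14$)
$a = 2$ ($a = -8 + 10 = 2$)
$\frac{u}{13} a 3 = - \frac{14}{13} \cdot 2 \cdot 3 = \left(-14\right) \frac{1}{13} \cdot 2 \cdot 3 = \left(- \frac{14}{13}\right) 2 \cdot 3 = \left(- \frac{28}{13}\right) 3 = - \frac{84}{13}$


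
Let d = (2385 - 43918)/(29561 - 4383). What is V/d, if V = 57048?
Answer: -1436354544/41533 ≈ -34583.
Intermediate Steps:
d = -41533/25178 ≈ -1.6496
V/d = 57048/(-41533/25178) = 57048*(-25178/41533) = -1436354544/41533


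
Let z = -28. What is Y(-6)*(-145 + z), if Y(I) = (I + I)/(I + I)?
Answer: -173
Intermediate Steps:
Y(I) = 1 (Y(I) = (2*I)/((2*I)) = (2*I)*(1/(2*I)) = 1)
Y(-6)*(-145 + z) = 1*(-145 - 28) = 1*(-173) = -173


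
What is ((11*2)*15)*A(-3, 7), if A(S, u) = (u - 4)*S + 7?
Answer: -660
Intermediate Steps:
A(S, u) = 7 + S*(-4 + u) (A(S, u) = (-4 + u)*S + 7 = S*(-4 + u) + 7 = 7 + S*(-4 + u))
((11*2)*15)*A(-3, 7) = ((11*2)*15)*(7 - 4*(-3) - 3*7) = (22*15)*(7 + 12 - 21) = 330*(-2) = -660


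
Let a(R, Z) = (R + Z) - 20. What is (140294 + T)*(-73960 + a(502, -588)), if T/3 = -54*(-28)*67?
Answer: -32900561596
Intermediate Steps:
a(R, Z) = -20 + R + Z
T = 303912 (T = 3*(-54*(-28)*67) = 3*(1512*67) = 3*101304 = 303912)
(140294 + T)*(-73960 + a(502, -588)) = (140294 + 303912)*(-73960 + (-20 + 502 - 588)) = 444206*(-73960 - 106) = 444206*(-74066) = -32900561596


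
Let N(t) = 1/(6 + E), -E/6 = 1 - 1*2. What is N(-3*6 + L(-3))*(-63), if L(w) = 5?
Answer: -21/4 ≈ -5.2500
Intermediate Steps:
E = 6 (E = -6*(1 - 1*2) = -6*(1 - 2) = -6*(-1) = 6)
N(t) = 1/12 (N(t) = 1/(6 + 6) = 1/12)
N(-3*6 + L(-3))*(-63) = (1/12)*(-63) = -21/4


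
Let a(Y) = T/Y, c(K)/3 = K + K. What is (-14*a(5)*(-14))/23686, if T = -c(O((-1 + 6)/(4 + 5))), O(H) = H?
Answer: -196/35529 ≈ -0.0055166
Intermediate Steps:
c(K) = 6*K (c(K) = 3*(K + K) = 3*(2*K) = 6*K)
T = -10/3 (T = -6*(-1 + 6)/(4 + 5) = -6*5/9 = -1*10/3 = -10/3 ≈ -3.3333)
a(Y) = -10/(3*Y) (a(Y) = -10/3/Y = -10/(3*Y))
(-14*a(5)*(-14))/23686 = (-(-140)/(3*5)*(-14))/23686 = (-(-140)/(3*5)*(-14))*(1/23686) = (-14*(-⅔)*(-14))*(1/23686) = ((28/3)*(-14))*(1/23686) = -392/3*1/23686 = -196/35529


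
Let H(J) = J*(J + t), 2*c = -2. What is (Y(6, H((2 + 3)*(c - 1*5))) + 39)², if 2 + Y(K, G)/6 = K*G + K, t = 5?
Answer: 732405969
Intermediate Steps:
c = -1 (c = (½)*(-2) = -1)
H(J) = J*(5 + J) (H(J) = J*(J + 5) = J*(5 + J))
Y(K, G) = -12 + 6*K + 6*G*K (Y(K, G) = -12 + 6*(K*G + K) = -12 + 6*(G*K + K) = -12 + 6*(K + G*K) = -12 + (6*K + 6*G*K) = -12 + 6*K + 6*G*K)
(Y(6, H((2 + 3)*(c - 1*5))) + 39)² = ((-12 + 6*6 + 6*(((2 + 3)*(-1 - 1*5))*(5 + (2 + 3)*(-1 - 1*5)))*6) + 39)² = ((-12 + 36 + 6*((5*(-1 - 5))*(5 + 5*(-1 - 5)))*6) + 39)² = ((-12 + 36 + 6*((5*(-6))*(5 + 5*(-6)))*6) + 39)² = ((-12 + 36 + 6*(-30*(5 - 30))*6) + 39)² = ((-12 + 36 + 6*(-30*(-25))*6) + 39)² = ((-12 + 36 + 6*750*6) + 39)² = ((-12 + 36 + 27000) + 39)² = (27024 + 39)² = 27063² = 732405969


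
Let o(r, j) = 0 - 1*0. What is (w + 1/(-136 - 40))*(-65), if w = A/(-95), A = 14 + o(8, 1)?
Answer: 33267/3344 ≈ 9.9483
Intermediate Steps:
o(r, j) = 0 (o(r, j) = 0 + 0 = 0)
A = 14 (A = 14 + 0 = 14)
w = -14/95 (w = 14/(-95) = 14*(-1/95) = -14/95 ≈ -0.14737)
(w + 1/(-136 - 40))*(-65) = (-14/95 + 1/(-136 - 40))*(-65) = (-14/95 + 1/(-176))*(-65) = (-14/95 - 1/176)*(-65) = -2559/16720*(-65) = 33267/3344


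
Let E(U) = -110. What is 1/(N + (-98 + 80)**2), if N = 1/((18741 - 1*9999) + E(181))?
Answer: 8632/2796769 ≈ 0.0030864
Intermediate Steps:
N = 1/8632 (N = 1/((18741 - 1*9999) - 110) = 1/((18741 - 9999) - 110) = 1/(8742 - 110) = 1/8632 ≈ 0.00011585)
1/(N + (-98 + 80)**2) = 1/(1/8632 + (-98 + 80)**2) = 1/(1/8632 + (-18)**2) = 1/(1/8632 + 324) = 1/(2796769/8632) = 8632/2796769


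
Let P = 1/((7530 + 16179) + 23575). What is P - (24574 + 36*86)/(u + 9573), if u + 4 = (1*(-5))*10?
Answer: -1308338761/450096396 ≈ -2.9068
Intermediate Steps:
u = -54 (u = -4 + (1*(-5))*10 = -4 - 5*10 = -4 - 50 = -54)
P = 1/47284 (P = 1/(23709 + 23575) = 1/47284 ≈ 2.1149e-5)
P - (24574 + 36*86)/(u + 9573) = 1/47284 - (24574 + 36*86)/(-54 + 9573) = 1/47284 - (24574 + 3096)/9519 = 1/47284 - 27670/9519 = -1308338761/450096396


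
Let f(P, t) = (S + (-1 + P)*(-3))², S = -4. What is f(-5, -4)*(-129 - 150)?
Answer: -54684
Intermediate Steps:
f(P, t) = (-1 - 3*P)² (f(P, t) = (-4 + (-1 + P)*(-3))² = (-4 + (3 - 3*P))² = (-1 - 3*P)²)
f(-5, -4)*(-129 - 150) = (1 + 3*(-5))²*(-129 - 150) = (1 - 15)²*(-279) = (-14)²*(-279) = 196*(-279) = -54684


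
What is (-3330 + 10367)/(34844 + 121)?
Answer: 7037/34965 ≈ 0.20126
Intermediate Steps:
(-3330 + 10367)/(34844 + 121) = 7037/34965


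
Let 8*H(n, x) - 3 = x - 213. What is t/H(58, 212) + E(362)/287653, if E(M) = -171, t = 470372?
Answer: 541215667493/287653 ≈ 1.8815e+6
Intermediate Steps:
H(n, x) = -105/4 + x/8 (H(n, x) = 3/8 + (x - 213)/8 = 3/8 + (-213 + x)/8 = 3/8 + (-213/8 + x/8) = -105/4 + x/8)
t/H(58, 212) + E(362)/287653 = 470372/(-105/4 + (⅛)*212) - 171/287653 = 470372/(-105/4 + 53/2) - 171*1/287653 = 470372/(¼) - 171/287653 = 470372*4 - 171/287653 = 1881488 - 171/287653 = 541215667493/287653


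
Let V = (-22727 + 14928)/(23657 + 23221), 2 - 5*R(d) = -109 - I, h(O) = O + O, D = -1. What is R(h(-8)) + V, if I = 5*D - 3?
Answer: 4789439/234390 ≈ 20.434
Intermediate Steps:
h(O) = 2*O
I = -8 (I = 5*(-1) - 3 = -5 - 3 = -8)
R(d) = 103/5 (R(d) = ⅖ - (-109 - 1*(-8))/5 = ⅖ - (-109 + 8)/5 = ⅖ - ⅕*(-101) = ⅖ + 101/5 = 103/5)
V = -7799/46878 ≈ -0.16637
R(h(-8)) + V = 103/5 - 7799/46878 = 4789439/234390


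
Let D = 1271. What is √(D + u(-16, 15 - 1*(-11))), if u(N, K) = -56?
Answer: 9*√15 ≈ 34.857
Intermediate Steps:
√(D + u(-16, 15 - 1*(-11))) = √(1271 - 56) = √1215 = 9*√15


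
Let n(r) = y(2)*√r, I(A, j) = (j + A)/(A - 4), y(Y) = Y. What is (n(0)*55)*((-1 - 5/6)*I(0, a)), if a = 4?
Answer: 0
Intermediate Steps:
I(A, j) = (A + j)/(-4 + A)
n(r) = 2*√r
(n(0)*55)*((-1 - 5/6)*I(0, a)) = ((2*√0)*55)*((-1 - 5/6)*((0 + 4)/(-4 + 0))) = ((2*0)*55)*((-1 - 5*⅙)*(4/(-4))) = (0*55)*((-1 - ⅚)*(-¼*4)) = 0*(-11/6*(-1)) = 0*(11/6) = 0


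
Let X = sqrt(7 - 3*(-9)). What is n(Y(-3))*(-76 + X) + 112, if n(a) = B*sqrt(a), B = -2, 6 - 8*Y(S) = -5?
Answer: 112 - sqrt(187) + 38*sqrt(22) ≈ 276.56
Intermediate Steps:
Y(S) = 11/8 (Y(S) = 3/4 - 1/8*(-5) = 3/4 + 5/8 = 11/8)
n(a) = -2*sqrt(a)
X = sqrt(34) (X = sqrt(7 + 27) = sqrt(34) ≈ 5.8309)
n(Y(-3))*(-76 + X) + 112 = (-sqrt(22)/2)*(-76 + sqrt(34)) + 112 = -sqrt(22)*(-76 + sqrt(34))/2 + 112 = 112 - sqrt(22)*(-76 + sqrt(34))/2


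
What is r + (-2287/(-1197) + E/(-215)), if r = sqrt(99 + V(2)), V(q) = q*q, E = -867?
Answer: 1529504/257355 + sqrt(103) ≈ 16.092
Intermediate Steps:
V(q) = q**2
r = sqrt(103) (r = sqrt(99 + 2**2) = sqrt(99 + 4) = sqrt(103) ≈ 10.149)
r + (-2287/(-1197) + E/(-215)) = sqrt(103) + (-2287/(-1197) - 867/(-215)) = sqrt(103) + (-2287*(-1/1197) - 867*(-1/215)) = sqrt(103) + (2287/1197 + 867/215) = sqrt(103) + 1529504/257355 = 1529504/257355 + sqrt(103)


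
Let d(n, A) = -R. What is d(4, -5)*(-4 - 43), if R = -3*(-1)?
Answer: 141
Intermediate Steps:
R = 3
d(n, A) = -3 (d(n, A) = -1*3 = -3)
d(4, -5)*(-4 - 43) = -3*(-4 - 43) = -3*(-47) = 141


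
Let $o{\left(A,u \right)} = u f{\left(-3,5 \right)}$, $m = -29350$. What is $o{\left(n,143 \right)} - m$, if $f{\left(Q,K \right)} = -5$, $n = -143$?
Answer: $28635$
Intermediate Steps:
$o{\left(A,u \right)} = - 5 u$ ($o{\left(A,u \right)} = u \left(-5\right) = - 5 u$)
$o{\left(n,143 \right)} - m = \left(-5\right) 143 - -29350 = -715 + 29350 = 28635$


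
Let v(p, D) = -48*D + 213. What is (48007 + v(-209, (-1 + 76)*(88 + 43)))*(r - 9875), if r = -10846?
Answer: 8772856980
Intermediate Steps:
v(p, D) = 213 - 48*D
(48007 + v(-209, (-1 + 76)*(88 + 43)))*(r - 9875) = (48007 + (213 - 48*(-1 + 76)*(88 + 43)))*(-10846 - 9875) = (48007 + (213 - 3600*131))*(-20721) = (48007 + (213 - 48*9825))*(-20721) = (48007 + (213 - 471600))*(-20721) = (48007 - 471387)*(-20721) = -423380*(-20721) = 8772856980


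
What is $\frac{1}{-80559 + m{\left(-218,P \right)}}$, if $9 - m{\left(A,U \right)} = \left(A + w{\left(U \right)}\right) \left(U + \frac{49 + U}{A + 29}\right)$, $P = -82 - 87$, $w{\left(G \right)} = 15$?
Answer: $- \frac{9}{1032553} \approx -8.7163 \cdot 10^{-6}$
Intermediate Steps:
$P = -169$
$m{\left(A,U \right)} = 9 - \left(15 + A\right) \left(U + \frac{49 + U}{29 + A}\right)$ ($m{\left(A,U \right)} = 9 - \left(A + 15\right) \left(U + \frac{49 + U}{A + 29}\right) = 9 - \left(15 + A\right) \left(U + \frac{49 + U}{29 + A}\right)$)
$\frac{1}{-80559 + m{\left(-218,P \right)}} = \frac{1}{-80559 + \frac{-474 - -76050 - -8720 - - 169 \left(-218\right)^{2} - \left(-9810\right) \left(-169\right)}{29 - 218}} = \frac{1}{-80559 + \frac{-474 + 76050 + 8720 - \left(-169\right) 47524 - 1657890}{-189}} = \frac{1}{-80559 - \frac{-474 + 76050 + 8720 + 8031556 - 1657890}{189}} = \frac{1}{-80559 - \frac{307522}{9}} = \frac{1}{- \frac{1032553}{9}} = - \frac{9}{1032553}$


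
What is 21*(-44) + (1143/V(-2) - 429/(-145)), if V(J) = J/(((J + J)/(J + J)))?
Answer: -432837/290 ≈ -1492.5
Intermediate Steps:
V(J) = J (V(J) = J/(((2*J)/((2*J)))) = J/(((2*J)*(1/(2*J)))) = J/1 = J*1 = J)
21*(-44) + (1143/V(-2) - 429/(-145)) = 21*(-44) + (1143/(-2) - 429/(-145)) = -924 + (1143*(-½) - 429*(-1/145)) = -924 + (-1143/2 + 429/145) = -924 - 164877/290 = -432837/290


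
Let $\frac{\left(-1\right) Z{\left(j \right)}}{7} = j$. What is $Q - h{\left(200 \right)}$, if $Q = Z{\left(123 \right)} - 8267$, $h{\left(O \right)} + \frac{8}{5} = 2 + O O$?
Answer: $- \frac{245642}{5} \approx -49128.0$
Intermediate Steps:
$Z{\left(j \right)} = - 7 j$
$h{\left(O \right)} = \frac{2}{5} + O^{2}$ ($h{\left(O \right)} = - \frac{8}{5} + \left(2 + O O\right) = - \frac{8}{5} + \left(2 + O^{2}\right) = \frac{2}{5} + O^{2}$)
$Q = -9128$ ($Q = \left(-7\right) 123 - 8267 = -861 - 8267 = -9128$)
$Q - h{\left(200 \right)} = -9128 - \left(\frac{2}{5} + 200^{2}\right) = -9128 - \left(\frac{2}{5} + 40000\right) = -9128 - \frac{200002}{5} = - \frac{245642}{5}$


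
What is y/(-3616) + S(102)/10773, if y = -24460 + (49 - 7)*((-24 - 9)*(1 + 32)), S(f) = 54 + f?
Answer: 126134525/6492528 ≈ 19.428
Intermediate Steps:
y = -70198 (y = -24460 + 42*(-33*33) = -24460 + 42*(-1089) = -24460 - 45738 = -70198)
y/(-3616) + S(102)/10773 = -70198/(-3616) + (54 + 102)/10773 = -70198*(-1/3616) + 156*(1/10773) = 35099/1808 + 52/3591 = 126134525/6492528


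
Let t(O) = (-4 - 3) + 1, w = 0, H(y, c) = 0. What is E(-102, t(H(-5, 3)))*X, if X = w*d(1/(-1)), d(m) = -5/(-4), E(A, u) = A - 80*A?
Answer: 0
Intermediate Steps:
t(O) = -6 (t(O) = -7 + 1 = -6)
E(A, u) = -79*A
d(m) = 5/4 (d(m) = -5*(-1/4) = 5/4)
X = 0 (X = 0*(5/4) = 0)
E(-102, t(H(-5, 3)))*X = -79*(-102)*0 = 8058*0 = 0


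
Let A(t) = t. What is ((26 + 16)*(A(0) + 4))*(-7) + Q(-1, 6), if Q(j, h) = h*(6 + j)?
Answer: -1146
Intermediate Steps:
((26 + 16)*(A(0) + 4))*(-7) + Q(-1, 6) = ((26 + 16)*(0 + 4))*(-7) + 6*(6 - 1) = (42*4)*(-7) + 6*5 = 168*(-7) + 30 = -1176 + 30 = -1146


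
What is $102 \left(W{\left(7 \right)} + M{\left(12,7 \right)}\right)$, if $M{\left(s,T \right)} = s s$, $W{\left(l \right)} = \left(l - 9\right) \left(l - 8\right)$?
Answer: $14892$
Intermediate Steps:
$W{\left(l \right)} = \left(-9 + l\right) \left(-8 + l\right)$
$M{\left(s,T \right)} = s^{2}$
$102 \left(W{\left(7 \right)} + M{\left(12,7 \right)}\right) = 102 \left(\left(72 + 7^{2} - 119\right) + 12^{2}\right) = 102 \left(\left(72 + 49 - 119\right) + 144\right) = 102 \left(2 + 144\right) = 102 \cdot 146 = 14892$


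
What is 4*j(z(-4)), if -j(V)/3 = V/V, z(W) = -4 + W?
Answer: -12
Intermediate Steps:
j(V) = -3 (j(V) = -3*V/V = -3*1 = -3)
4*j(z(-4)) = 4*(-3) = -12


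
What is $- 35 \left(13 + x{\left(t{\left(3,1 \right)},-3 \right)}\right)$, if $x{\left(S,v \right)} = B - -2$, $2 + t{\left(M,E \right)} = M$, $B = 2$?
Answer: $-595$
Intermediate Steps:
$t{\left(M,E \right)} = -2 + M$
$x{\left(S,v \right)} = 4$ ($x{\left(S,v \right)} = 2 - -2 = 2 + 2 = 4$)
$- 35 \left(13 + x{\left(t{\left(3,1 \right)},-3 \right)}\right) = - 35 \left(13 + 4\right) = \left(-35\right) 17 = -595$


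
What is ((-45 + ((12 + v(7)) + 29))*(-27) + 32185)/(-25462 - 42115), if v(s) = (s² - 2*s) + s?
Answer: -31159/67577 ≈ -0.46109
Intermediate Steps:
v(s) = s² - s
((-45 + ((12 + v(7)) + 29))*(-27) + 32185)/(-25462 - 42115) = ((-45 + ((12 + 7*(-1 + 7)) + 29))*(-27) + 32185)/(-25462 - 42115) = ((-45 + ((12 + 7*6) + 29))*(-27) + 32185)/(-67577) = ((-45 + ((12 + 42) + 29))*(-27) + 32185)*(-1/67577) = ((-45 + (54 + 29))*(-27) + 32185)*(-1/67577) = ((-45 + 83)*(-27) + 32185)*(-1/67577) = (38*(-27) + 32185)*(-1/67577) = (-1026 + 32185)*(-1/67577) = 31159*(-1/67577) = -31159/67577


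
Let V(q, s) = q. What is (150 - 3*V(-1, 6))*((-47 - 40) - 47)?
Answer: -20502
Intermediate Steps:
(150 - 3*V(-1, 6))*((-47 - 40) - 47) = (150 - 3*(-1))*((-47 - 40) - 47) = (150 + 3)*(-87 - 47) = 153*(-134) = -20502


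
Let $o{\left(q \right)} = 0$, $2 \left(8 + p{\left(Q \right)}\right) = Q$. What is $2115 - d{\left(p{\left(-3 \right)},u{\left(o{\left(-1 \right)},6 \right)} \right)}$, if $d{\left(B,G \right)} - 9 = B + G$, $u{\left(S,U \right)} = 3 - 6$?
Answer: $\frac{4237}{2} \approx 2118.5$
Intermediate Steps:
$p{\left(Q \right)} = -8 + \frac{Q}{2}$
$u{\left(S,U \right)} = -3$ ($u{\left(S,U \right)} = 3 - 6 = -3$)
$d{\left(B,G \right)} = 9 + B + G$ ($d{\left(B,G \right)} = 9 + \left(B + G\right) = 9 + B + G$)
$2115 - d{\left(p{\left(-3 \right)},u{\left(o{\left(-1 \right)},6 \right)} \right)} = 2115 - \left(9 + \left(-8 + \frac{1}{2} \left(-3\right)\right) - 3\right) = 2115 - \left(9 - \frac{19}{2} - 3\right) = 2115 - - \frac{7}{2} = 2115 + \frac{7}{2} = \frac{4237}{2}$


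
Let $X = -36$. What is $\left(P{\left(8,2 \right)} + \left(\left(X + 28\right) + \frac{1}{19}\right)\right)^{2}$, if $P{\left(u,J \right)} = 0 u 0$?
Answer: $\frac{22801}{361} \approx 63.161$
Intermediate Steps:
$P{\left(u,J \right)} = 0$ ($P{\left(u,J \right)} = 0 \cdot 0 = 0$)
$\left(P{\left(8,2 \right)} + \left(\left(X + 28\right) + \frac{1}{19}\right)\right)^{2} = \left(0 + \left(\left(-36 + 28\right) + \frac{1}{19}\right)\right)^{2} = \left(0 + \left(-8 + \frac{1}{19}\right)\right)^{2} = \left(0 - \frac{151}{19}\right)^{2} = \left(- \frac{151}{19}\right)^{2} = \frac{22801}{361}$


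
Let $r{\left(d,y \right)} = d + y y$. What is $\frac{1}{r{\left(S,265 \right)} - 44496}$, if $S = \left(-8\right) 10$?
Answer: $\frac{1}{25649} \approx 3.8988 \cdot 10^{-5}$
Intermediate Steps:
$S = -80$
$r{\left(d,y \right)} = d + y^{2}$
$\frac{1}{r{\left(S,265 \right)} - 44496} = \frac{1}{\left(-80 + 265^{2}\right) - 44496} = \frac{1}{\left(-80 + 70225\right) - 44496} = \frac{1}{70145 - 44496} = \frac{1}{25649}$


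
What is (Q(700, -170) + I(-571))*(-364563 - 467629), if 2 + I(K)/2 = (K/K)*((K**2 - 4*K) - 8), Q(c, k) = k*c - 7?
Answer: -447405559616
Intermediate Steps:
Q(c, k) = -7 + c*k (Q(c, k) = c*k - 7 = -7 + c*k)
I(K) = -20 - 8*K + 2*K**2 (I(K) = -4 + 2*((K/K)*((K**2 - 4*K) - 8)) = -4 + 2*(1*(-8 + K**2 - 4*K)) = -4 + 2*(-8 + K**2 - 4*K) = -4 + (-16 - 8*K + 2*K**2) = -20 - 8*K + 2*K**2)
(Q(700, -170) + I(-571))*(-364563 - 467629) = ((-7 + 700*(-170)) + (-20 - 8*(-571) + 2*(-571)**2))*(-364563 - 467629) = ((-7 - 119000) + (-20 + 4568 + 2*326041))*(-832192) = (-119007 + (-20 + 4568 + 652082))*(-832192) = (-119007 + 656630)*(-832192) = 537623*(-832192) = -447405559616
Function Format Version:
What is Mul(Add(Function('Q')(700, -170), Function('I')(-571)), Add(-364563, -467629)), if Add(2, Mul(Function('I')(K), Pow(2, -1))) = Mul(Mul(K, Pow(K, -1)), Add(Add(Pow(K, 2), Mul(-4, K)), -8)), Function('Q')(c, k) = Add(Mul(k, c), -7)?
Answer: -447405559616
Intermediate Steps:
Function('Q')(c, k) = Add(-7, Mul(c, k)) (Function('Q')(c, k) = Add(Mul(c, k), -7) = Add(-7, Mul(c, k)))
Function('I')(K) = Add(-20, Mul(-8, K), Mul(2, Pow(K, 2))) (Function('I')(K) = Add(-4, Mul(2, Mul(Mul(K, Pow(K, -1)), Add(Add(Pow(K, 2), Mul(-4, K)), -8)))) = Add(-4, Mul(2, Mul(1, Add(-8, Pow(K, 2), Mul(-4, K))))) = Add(-4, Mul(2, Add(-8, Pow(K, 2), Mul(-4, K)))) = Add(-4, Add(-16, Mul(-8, K), Mul(2, Pow(K, 2)))) = Add(-20, Mul(-8, K), Mul(2, Pow(K, 2))))
Mul(Add(Function('Q')(700, -170), Function('I')(-571)), Add(-364563, -467629)) = Mul(Add(Add(-7, Mul(700, -170)), Add(-20, Mul(-8, -571), Mul(2, Pow(-571, 2)))), Add(-364563, -467629)) = Mul(Add(Add(-7, -119000), Add(-20, 4568, Mul(2, 326041))), -832192) = Mul(Add(-119007, Add(-20, 4568, 652082)), -832192) = Mul(Add(-119007, 656630), -832192) = Mul(537623, -832192) = -447405559616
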